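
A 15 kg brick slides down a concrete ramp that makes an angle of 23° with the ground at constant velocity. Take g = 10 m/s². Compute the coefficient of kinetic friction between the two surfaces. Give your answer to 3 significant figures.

0.424

At constant velocity the net force along the incline is zero: mg sin 23° = μ mg cos 23°.
So μ = tan 23° = 0.3907 / 0.9205 = 0.4244.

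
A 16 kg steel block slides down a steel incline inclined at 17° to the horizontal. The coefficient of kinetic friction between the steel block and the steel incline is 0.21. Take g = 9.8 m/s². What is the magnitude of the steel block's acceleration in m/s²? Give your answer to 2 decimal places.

Resolving the weight along the incline: the component pulling the steel block down the slope is mg sin 17° = 16 × 9.8 × 0.2924 = 45.848 N, and the normal force is N = mg cos 17° = 16 × 9.8 × 0.9563 = 149.948 N.
Kinetic friction acts up the slope with magnitude f = μN = 0.21 × 149.948 = 31.489 N.
Net force along the incline is 45.848 − 31.489 = 14.359 N, so a = 14.359 / 16 = 0.8974 m/s².

0.90 m/s²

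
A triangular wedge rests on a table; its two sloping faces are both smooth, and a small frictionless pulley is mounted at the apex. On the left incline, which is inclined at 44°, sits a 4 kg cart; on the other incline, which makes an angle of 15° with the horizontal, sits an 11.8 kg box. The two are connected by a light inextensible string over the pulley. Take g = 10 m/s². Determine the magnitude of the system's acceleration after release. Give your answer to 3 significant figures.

0.174 m/s²

Resolve each weight along its own incline: the 4 kg mass has component 4 × 10 × sin 44° = 27.786 N down its slope, and the 11.8 kg mass has 11.8 × 10 × sin 15° = 30.541 N down its slope.
The 11.8 kg side's 30.541 N exceeds the other side's 27.786 N, so that mass slides down and the 4 kg mass slides up. Taking that direction as positive, Newton's second law for the whole system gives 30.541 − 27.786 = (4 + 11.8) a, so a = 2.755 / 15.8 = 0.1744 m/s².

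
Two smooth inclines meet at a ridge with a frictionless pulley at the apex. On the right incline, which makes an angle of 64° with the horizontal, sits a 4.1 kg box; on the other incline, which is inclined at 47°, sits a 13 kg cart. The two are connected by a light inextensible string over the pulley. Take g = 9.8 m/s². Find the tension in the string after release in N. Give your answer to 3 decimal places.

Resolve each weight along its own incline: the 4.1 kg mass has component 4.1 × 9.8 × sin 64° = 36.114 N down its slope, and the 13 kg mass has 13 × 9.8 × sin 47° = 93.174 N down its slope.
The 13 kg side's 93.174 N exceeds the other side's 36.114 N, so that mass slides down and the 4.1 kg mass slides up. Taking that direction as positive, Newton's second law for the whole system gives 93.174 − 36.114 = (4.1 + 13) a, so a = 57.060 / 17.1 = 3.3368 m/s².
For the 4.1 kg mass (up-slope positive): T − 36.114 = 4.1 × 3.3368, so T = 49.795 N.

49.795 N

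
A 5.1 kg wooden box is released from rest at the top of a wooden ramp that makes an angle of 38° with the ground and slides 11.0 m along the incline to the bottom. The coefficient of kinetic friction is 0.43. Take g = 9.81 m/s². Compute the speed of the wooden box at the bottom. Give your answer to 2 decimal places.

7.73 m/s

The weight component along the incline is mg sin 38° = 30.802 N and the normal force is N = mg cos 38° = 39.425 N.
Friction up the slope is f = μN = 0.43 × 39.425 = 16.953 N, so the net downslope force is 30.802 − 16.953 = 13.849 N and a = 13.849 / 5.1 = 2.7155 m/s².
Starting from rest over a distance of 11.0 m, v² = 2aL = 2 × 2.7155 × 11.0 = 59.7410, so v = 7.7292 m/s.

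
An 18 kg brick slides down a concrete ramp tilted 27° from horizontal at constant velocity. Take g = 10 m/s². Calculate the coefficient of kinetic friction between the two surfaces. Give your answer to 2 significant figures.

At constant velocity the net force along the incline is zero: mg sin 27° = μ mg cos 27°.
So μ = tan 27° = 0.4540 / 0.8910 = 0.5095.

0.51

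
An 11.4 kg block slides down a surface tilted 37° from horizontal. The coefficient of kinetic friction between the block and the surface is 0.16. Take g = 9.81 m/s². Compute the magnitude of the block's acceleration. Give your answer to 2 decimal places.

4.65 m/s²

Resolving the weight along the incline: the component pulling the block down the slope is mg sin 37° = 11.4 × 9.81 × 0.6018 = 67.302 N, and the normal force is N = mg cos 37° = 11.4 × 9.81 × 0.7986 = 89.311 N.
Kinetic friction acts up the slope with magnitude f = μN = 0.16 × 89.311 = 14.290 N.
Net force along the incline is 67.302 − 14.290 = 53.012 N, so a = 53.012 / 11.4 = 4.6502 m/s².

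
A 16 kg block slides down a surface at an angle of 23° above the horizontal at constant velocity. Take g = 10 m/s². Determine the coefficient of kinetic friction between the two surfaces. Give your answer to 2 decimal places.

At constant velocity the net force along the incline is zero: mg sin 23° = μ mg cos 23°.
So μ = tan 23° = 0.3907 / 0.9205 = 0.4244.

0.42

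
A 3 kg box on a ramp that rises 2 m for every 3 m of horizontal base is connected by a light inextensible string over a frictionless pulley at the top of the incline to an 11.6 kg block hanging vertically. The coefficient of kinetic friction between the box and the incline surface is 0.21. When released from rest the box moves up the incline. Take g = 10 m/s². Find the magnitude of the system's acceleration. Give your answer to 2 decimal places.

6.45 m/s²

For the box on the incline: the weight component along the slope is m₁g sin 33.69° = 3 × 10 × 0.5547 = 16.641 N and the normal force is N = m₁g cos 33.69° = 24.962 N.
Kinetic friction opposes the box's motion up the incline: f = μN = 0.21 × 24.962 = 5.242 N acting down the slope.
Newton's second law for the box (up-slope positive): T − 16.641 − 5.242 = 3 a. For the hanging block (downward positive): 11.6 × 10 − T = 11.6 a.
Adding the two equations eliminates T: 94.117 = 14.6 a, so a = 6.4464 m/s².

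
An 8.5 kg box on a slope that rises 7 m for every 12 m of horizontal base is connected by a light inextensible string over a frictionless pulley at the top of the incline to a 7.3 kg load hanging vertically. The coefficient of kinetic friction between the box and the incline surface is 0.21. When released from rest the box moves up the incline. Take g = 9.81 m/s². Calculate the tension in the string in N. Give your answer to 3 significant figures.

64.9 N

For the box on the incline: the weight component along the slope is m₁g sin 30.26° = 8.5 × 9.81 × 0.5039 = 42.018 N and the normal force is N = m₁g cos 30.26° = 72.026 N.
Kinetic friction opposes the box's motion up the incline: f = μN = 0.21 × 72.026 = 15.125 N acting down the slope.
Newton's second law for the box (up-slope positive): T − 42.018 − 15.125 = 8.5 a. For the hanging load (downward positive): 7.3 × 9.81 − T = 7.3 a.
Adding the two equations eliminates T: 14.470 = 15.8 a, so a = 0.9158 m/s².
Then from the hanging load's equation, T = 7.3 × (9.81 − 0.9158) = 64.928 N.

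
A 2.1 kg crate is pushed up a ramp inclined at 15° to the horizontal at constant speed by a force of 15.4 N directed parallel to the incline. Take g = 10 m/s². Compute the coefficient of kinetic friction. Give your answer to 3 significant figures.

At constant speed ΣF = 0 along the incline. The applied 15.4 N acts up the slope; the weight component mg sin 15° = 5.435 N and kinetic friction μN both act down the slope.
So 15.4 = 5.435 + μ × 20.284, giving μ = (15.4 − 5.435) / 20.284 = 0.4913.

0.491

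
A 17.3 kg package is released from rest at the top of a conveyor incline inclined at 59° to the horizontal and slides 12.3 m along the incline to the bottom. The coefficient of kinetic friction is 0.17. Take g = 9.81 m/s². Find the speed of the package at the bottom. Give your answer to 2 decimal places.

The weight component along the incline is mg sin 59° = 145.472 N and the normal force is N = mg cos 59° = 87.409 N.
Friction up the slope is f = μN = 0.17 × 87.409 = 14.860 N, so the net downslope force is 145.472 − 14.860 = 130.612 N and a = 130.612 / 17.3 = 7.5498 m/s².
Starting from rest over a distance of 12.3 m, v² = 2aL = 2 × 7.5498 × 12.3 = 185.7251, so v = 13.6281 m/s.

13.63 m/s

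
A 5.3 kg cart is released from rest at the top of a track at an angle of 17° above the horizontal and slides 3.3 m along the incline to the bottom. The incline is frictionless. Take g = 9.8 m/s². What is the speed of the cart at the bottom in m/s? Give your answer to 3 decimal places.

The weight component along the incline is mg sin 17° = 15.186 N and the normal force is N = mg cos 17° = 49.670 N.
With no friction, a = g sin 17° = 2.8652 m/s².
Starting from rest over a distance of 3.3 m, v² = 2aL = 2 × 2.8652 × 3.3 = 18.9103, so v = 4.3486 m/s.

4.349 m/s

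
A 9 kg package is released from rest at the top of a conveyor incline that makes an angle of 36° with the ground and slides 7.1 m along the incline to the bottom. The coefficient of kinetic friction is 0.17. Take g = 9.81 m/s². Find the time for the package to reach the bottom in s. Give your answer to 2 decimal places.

The weight component along the incline is mg sin 36° = 51.896 N and the normal force is N = mg cos 36° = 71.428 N.
Friction up the slope is f = μN = 0.17 × 71.428 = 12.143 N, so the net downslope force is 51.896 − 12.143 = 39.753 N and a = 39.753 / 9 = 4.4170 m/s².
Starting from rest, L = ½at², so t = √(2L/a) = √(2 × 7.1 / 4.4170) = 1.7930 s.

1.79 s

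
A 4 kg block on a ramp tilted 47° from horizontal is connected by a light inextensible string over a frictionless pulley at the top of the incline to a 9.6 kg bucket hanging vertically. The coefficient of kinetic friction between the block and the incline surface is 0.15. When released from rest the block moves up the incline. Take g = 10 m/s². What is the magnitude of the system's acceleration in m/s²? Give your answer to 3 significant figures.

For the block on the incline: the weight component along the slope is m₁g sin 47° = 4 × 10 × 0.7314 = 29.256 N and the normal force is N = m₁g cos 47° = 27.280 N.
Kinetic friction opposes the block's motion up the incline: f = μN = 0.15 × 27.280 = 4.092 N acting down the slope.
Newton's second law for the block (up-slope positive): T − 29.256 − 4.092 = 4 a. For the hanging bucket (downward positive): 9.6 × 10 − T = 9.6 a.
Adding the two equations eliminates T: 62.652 = 13.6 a, so a = 4.6068 m/s².

4.61 m/s²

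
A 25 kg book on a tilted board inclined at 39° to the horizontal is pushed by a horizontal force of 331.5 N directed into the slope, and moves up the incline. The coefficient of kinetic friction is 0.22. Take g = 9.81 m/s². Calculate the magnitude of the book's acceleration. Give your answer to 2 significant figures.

0.62 m/s²

The horizontal push has components F cos 39° = 331.5 × 0.7771 = 257.609 N up the incline and F sin 39° = 331.5 × 0.6293 = 208.613 N pressing into the surface.
The normal force is therefore N = mg cos 39° + F sin 39° = 190.584 + 208.613 = 399.197 N, and kinetic friction down the slope is μN = 0.22 × 399.197 = 87.823 N.
Along the incline: F cos 39° − mg sin 39° − μN = ma, so 257.609 − 154.336 − 87.823 = 25 a, giving a = 0.6180 m/s².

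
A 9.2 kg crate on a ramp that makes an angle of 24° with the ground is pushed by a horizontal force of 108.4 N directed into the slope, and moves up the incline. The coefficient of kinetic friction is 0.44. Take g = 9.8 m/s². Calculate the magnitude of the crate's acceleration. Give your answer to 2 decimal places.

The horizontal push has components F cos 24° = 108.4 × 0.9135 = 99.023 N up the incline and F sin 24° = 108.4 × 0.4067 = 44.086 N pressing into the surface.
The normal force is therefore N = mg cos 24° + F sin 24° = 82.361 + 44.086 = 126.447 N, and kinetic friction down the slope is μN = 0.44 × 126.447 = 55.637 N.
Along the incline: F cos 24° − mg sin 24° − μN = ma, so 99.023 − 36.668 − 55.637 = 9.2 a, giving a = 0.7302 m/s².

0.73 m/s²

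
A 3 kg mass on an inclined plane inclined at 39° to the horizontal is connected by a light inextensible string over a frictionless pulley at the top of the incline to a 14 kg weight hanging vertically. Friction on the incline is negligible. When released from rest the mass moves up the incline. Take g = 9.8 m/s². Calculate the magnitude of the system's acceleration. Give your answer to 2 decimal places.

For the mass on the incline: the weight component along the slope is m₁g sin 39° = 3 × 9.8 × 0.6293 = 18.501 N and the normal force is N = m₁g cos 39° = 22.848 N.
Newton's second law for the mass (up-slope positive): T − 18.501 = 3 a. For the hanging weight (downward positive): 14 × 9.8 − T = 14 a.
Adding the two equations eliminates T: 118.699 = 17 a, so a = 6.9823 m/s².

6.98 m/s²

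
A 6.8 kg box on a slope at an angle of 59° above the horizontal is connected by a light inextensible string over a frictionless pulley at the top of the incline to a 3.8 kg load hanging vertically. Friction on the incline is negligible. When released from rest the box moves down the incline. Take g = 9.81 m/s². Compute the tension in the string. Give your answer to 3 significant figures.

44.4 N

For the box on the incline: the weight component along the slope is m₁g sin 59° = 6.8 × 9.81 × 0.8572 = 57.182 N and the normal force is N = m₁g cos 59° = 34.357 N.
Newton's second law for the box (down-slope positive): 57.182 − T = 6.8 a. For the hanging load (upward positive): T − 3.8 × 9.81 = 3.8 a.
Adding the two equations eliminates T: 19.904 = 10.6 a, so a = 1.8777 m/s².
Then from the hanging load's equation, T = 3.8 × (9.81 + 1.8777) = 44.413 N.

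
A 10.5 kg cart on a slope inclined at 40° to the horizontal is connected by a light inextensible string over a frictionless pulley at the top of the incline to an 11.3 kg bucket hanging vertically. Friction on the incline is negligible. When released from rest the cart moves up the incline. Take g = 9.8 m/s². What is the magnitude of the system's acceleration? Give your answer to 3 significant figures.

For the cart on the incline: the weight component along the slope is m₁g sin 40° = 10.5 × 9.8 × 0.6428 = 66.144 N and the normal force is N = m₁g cos 40° = 78.826 N.
Newton's second law for the cart (up-slope positive): T − 66.144 = 10.5 a. For the hanging bucket (downward positive): 11.3 × 9.8 − T = 11.3 a.
Adding the two equations eliminates T: 44.596 = 21.8 a, so a = 2.0457 m/s².

2.05 m/s²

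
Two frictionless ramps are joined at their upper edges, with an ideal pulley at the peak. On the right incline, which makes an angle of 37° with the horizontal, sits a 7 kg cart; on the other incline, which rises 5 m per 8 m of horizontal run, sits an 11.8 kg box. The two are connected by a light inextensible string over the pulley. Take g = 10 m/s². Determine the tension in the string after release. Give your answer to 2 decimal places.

Resolve each weight along its own incline: the 7 kg mass has component 7 × 10 × sin 37° = 42.127 N down its slope, and the 11.8 kg mass has 11.8 × 10 × sin 32.01° = 62.540 N down its slope.
The 11.8 kg side's 62.540 N exceeds the other side's 42.127 N, so that mass slides down and the 7 kg mass slides up. Taking that direction as positive, Newton's second law for the whole system gives 62.540 − 42.127 = (7 + 11.8) a, so a = 20.413 / 18.8 = 1.0858 m/s².
For the 7 kg mass (up-slope positive): T − 42.127 = 7 × 1.0858, so T = 49.728 N.

49.73 N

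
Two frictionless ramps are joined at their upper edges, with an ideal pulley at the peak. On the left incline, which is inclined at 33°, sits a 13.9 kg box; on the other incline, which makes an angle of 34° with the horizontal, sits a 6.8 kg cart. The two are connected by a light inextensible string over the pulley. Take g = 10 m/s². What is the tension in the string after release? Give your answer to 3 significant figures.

Resolve each weight along its own incline: the 13.9 kg mass has component 13.9 × 10 × sin 33° = 75.705 N down its slope, and the 6.8 kg mass has 6.8 × 10 × sin 34° = 38.025 N down its slope.
The 13.9 kg side's 75.705 N exceeds the other side's 38.025 N, so that mass slides down and the 6.8 kg mass slides up. Taking that direction as positive, Newton's second law for the whole system gives 75.705 − 38.025 = (13.9 + 6.8) a, so a = 37.680 / 20.7 = 1.8203 m/s².
For the 6.8 kg mass (up-slope positive): T − 38.025 = 6.8 × 1.8203, so T = 50.403 N.

50.4 N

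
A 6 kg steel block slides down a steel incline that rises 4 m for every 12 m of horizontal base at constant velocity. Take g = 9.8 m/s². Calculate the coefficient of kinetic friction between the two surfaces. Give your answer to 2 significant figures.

At constant velocity the net force along the incline is zero: mg sin 18.43° = μ mg cos 18.43°.
So μ = tan 18.43° = 0.3162 / 0.9487 = 0.3333.

0.33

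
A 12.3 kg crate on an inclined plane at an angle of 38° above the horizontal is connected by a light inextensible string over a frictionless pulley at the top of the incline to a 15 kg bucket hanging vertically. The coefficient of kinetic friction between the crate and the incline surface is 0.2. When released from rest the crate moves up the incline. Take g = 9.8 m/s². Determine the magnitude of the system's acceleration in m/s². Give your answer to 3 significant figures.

1.97 m/s²

For the crate on the incline: the weight component along the slope is m₁g sin 38° = 12.3 × 9.8 × 0.6157 = 74.216 N and the normal force is N = m₁g cos 38° = 94.987 N.
Kinetic friction opposes the crate's motion up the incline: f = μN = 0.2 × 94.987 = 18.997 N acting down the slope.
Newton's second law for the crate (up-slope positive): T − 74.216 − 18.997 = 12.3 a. For the hanging bucket (downward positive): 15 × 9.8 − T = 15 a.
Adding the two equations eliminates T: 53.787 = 27.3 a, so a = 1.9702 m/s².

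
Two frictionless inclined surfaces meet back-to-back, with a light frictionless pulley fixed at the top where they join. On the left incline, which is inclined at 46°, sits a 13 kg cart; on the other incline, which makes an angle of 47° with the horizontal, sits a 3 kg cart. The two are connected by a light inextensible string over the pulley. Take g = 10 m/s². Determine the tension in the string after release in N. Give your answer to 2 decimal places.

Resolve each weight along its own incline: the 13 kg mass has component 13 × 10 × sin 46° = 93.514 N down its slope, and the 3 kg mass has 3 × 10 × sin 47° = 21.941 N down its slope.
The 13 kg side's 93.514 N exceeds the other side's 21.941 N, so that mass slides down and the 3 kg mass slides up. Taking that direction as positive, Newton's second law for the whole system gives 93.514 − 21.941 = (13 + 3) a, so a = 71.573 / 16 = 4.4733 m/s².
For the 3 kg mass (up-slope positive): T − 21.941 = 3 × 4.4733, so T = 35.361 N.

35.36 N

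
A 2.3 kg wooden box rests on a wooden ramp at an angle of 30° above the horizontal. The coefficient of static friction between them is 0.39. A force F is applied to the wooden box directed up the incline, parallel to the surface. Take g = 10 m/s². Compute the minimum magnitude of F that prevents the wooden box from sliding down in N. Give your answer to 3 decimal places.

The normal force is N = mg cos 30° = 19.919 N. With F at its minimum the wooden box is on the verge of sliding down, so static friction is at its maximum μ_s N = 0.39 × 19.919 = 7.768 N and acts up the slope.
Equilibrium along the incline: F + μ_s N = mg sin 30°, so F = 11.500 − 7.768 = 3.732 N.

3.732 N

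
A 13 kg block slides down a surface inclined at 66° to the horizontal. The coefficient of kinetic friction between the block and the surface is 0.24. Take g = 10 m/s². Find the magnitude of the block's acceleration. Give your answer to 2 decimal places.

8.16 m/s²

Resolving the weight along the incline: the component pulling the block down the slope is mg sin 66° = 13 × 10 × 0.9135 = 118.755 N, and the normal force is N = mg cos 66° = 13 × 10 × 0.4067 = 52.871 N.
Kinetic friction acts up the slope with magnitude f = μN = 0.24 × 52.871 = 12.689 N.
Net force along the incline is 118.755 − 12.689 = 106.066 N, so a = 106.066 / 13 = 8.1589 m/s².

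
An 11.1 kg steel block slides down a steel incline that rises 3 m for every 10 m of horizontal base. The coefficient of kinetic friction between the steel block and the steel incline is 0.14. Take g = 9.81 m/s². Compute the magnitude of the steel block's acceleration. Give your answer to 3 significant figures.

Resolving the weight along the incline: the component pulling the steel block down the slope is mg sin 16.70° = 11.1 × 9.81 × 0.2873 = 31.284 N, and the normal force is N = mg cos 16.70° = 11.1 × 9.81 × 0.9578 = 104.296 N.
Kinetic friction acts up the slope with magnitude f = μN = 0.14 × 104.296 = 14.601 N.
Net force along the incline is 31.284 − 14.601 = 16.683 N, so a = 16.683 / 11.1 = 1.5030 m/s².

1.50 m/s²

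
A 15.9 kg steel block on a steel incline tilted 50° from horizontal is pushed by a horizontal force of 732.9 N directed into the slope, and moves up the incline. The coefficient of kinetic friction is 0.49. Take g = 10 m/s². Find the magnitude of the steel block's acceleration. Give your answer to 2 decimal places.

1.52 m/s²

The horizontal push has components F cos 50° = 732.9 × 0.6428 = 471.108 N up the incline and F sin 50° = 732.9 × 0.7660 = 561.401 N pressing into the surface.
The normal force is therefore N = mg cos 50° + F sin 50° = 102.205 + 561.401 = 663.606 N, and kinetic friction down the slope is μN = 0.49 × 663.606 = 325.167 N.
Along the incline: F cos 50° − mg sin 50° − μN = ma, so 471.108 − 121.794 − 325.167 = 15.9 a, giving a = 1.5187 m/s².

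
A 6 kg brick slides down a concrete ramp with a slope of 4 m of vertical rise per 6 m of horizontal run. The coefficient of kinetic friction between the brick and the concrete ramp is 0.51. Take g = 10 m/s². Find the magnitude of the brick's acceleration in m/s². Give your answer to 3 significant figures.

Resolving the weight along the incline: the component pulling the brick down the slope is mg sin 33.69° = 6 × 10 × 0.5547 = 33.282 N, and the normal force is N = mg cos 33.69° = 6 × 10 × 0.8321 = 49.926 N.
Kinetic friction acts up the slope with magnitude f = μN = 0.51 × 49.926 = 25.462 N.
Net force along the incline is 33.282 − 25.462 = 7.820 N, so a = 7.820 / 6 = 1.3033 m/s².

1.30 m/s²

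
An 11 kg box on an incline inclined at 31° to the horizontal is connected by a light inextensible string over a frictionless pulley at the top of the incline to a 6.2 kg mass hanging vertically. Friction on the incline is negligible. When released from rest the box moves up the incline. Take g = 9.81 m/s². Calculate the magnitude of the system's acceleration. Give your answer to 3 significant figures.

0.305 m/s²

For the box on the incline: the weight component along the slope is m₁g sin 31° = 11 × 9.81 × 0.5150 = 55.574 N and the normal force is N = m₁g cos 31° = 92.497 N.
Newton's second law for the box (up-slope positive): T − 55.574 = 11 a. For the hanging mass (downward positive): 6.2 × 9.81 − T = 6.2 a.
Adding the two equations eliminates T: 5.248 = 17.2 a, so a = 0.3051 m/s².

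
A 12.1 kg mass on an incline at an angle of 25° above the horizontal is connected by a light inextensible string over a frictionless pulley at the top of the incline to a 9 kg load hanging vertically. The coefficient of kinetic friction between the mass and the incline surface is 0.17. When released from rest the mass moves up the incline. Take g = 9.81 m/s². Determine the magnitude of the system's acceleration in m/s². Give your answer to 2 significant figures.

For the mass on the incline: the weight component along the slope is m₁g sin 25° = 12.1 × 9.81 × 0.4226 = 50.163 N and the normal force is N = m₁g cos 25° = 107.580 N.
Kinetic friction opposes the mass's motion up the incline: f = μN = 0.17 × 107.580 = 18.289 N acting down the slope.
Newton's second law for the mass (up-slope positive): T − 50.163 − 18.289 = 12.1 a. For the hanging load (downward positive): 9 × 9.81 − T = 9 a.
Adding the two equations eliminates T: 19.838 = 21.1 a, so a = 0.9402 m/s².

0.94 m/s²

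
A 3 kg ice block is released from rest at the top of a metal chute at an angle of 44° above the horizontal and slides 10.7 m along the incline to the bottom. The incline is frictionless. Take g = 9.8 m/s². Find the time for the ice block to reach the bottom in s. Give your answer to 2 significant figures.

The weight component along the incline is mg sin 44° = 20.423 N and the normal force is N = mg cos 44° = 21.149 N.
With no friction, a = g sin 44° = 6.8077 m/s².
Starting from rest, L = ½at², so t = √(2L/a) = √(2 × 10.7 / 6.8077) = 1.7730 s.

1.8 s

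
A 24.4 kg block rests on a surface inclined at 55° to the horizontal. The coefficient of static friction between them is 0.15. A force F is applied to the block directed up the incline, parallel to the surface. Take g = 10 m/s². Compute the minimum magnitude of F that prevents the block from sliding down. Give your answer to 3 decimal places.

178.880 N

The normal force is N = mg cos 55° = 139.953 N. With F at its minimum the block is on the verge of sliding down, so static friction is at its maximum μ_s N = 0.15 × 139.953 = 20.993 N and acts up the slope.
Equilibrium along the incline: F + μ_s N = mg sin 55°, so F = 199.873 − 20.993 = 178.880 N.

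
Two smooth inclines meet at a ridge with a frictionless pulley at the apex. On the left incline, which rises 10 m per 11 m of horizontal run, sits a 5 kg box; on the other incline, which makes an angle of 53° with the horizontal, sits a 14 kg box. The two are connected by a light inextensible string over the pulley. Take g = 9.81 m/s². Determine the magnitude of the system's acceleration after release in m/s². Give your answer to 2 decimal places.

Resolve each weight along its own incline: the 5 kg mass has component 5 × 9.81 × sin 42.27° = 32.995 N down its slope, and the 14 kg mass has 14 × 9.81 × sin 53° = 109.685 N down its slope.
The 14 kg side's 109.685 N exceeds the other side's 32.995 N, so that mass slides down and the 5 kg mass slides up. Taking that direction as positive, Newton's second law for the whole system gives 109.685 − 32.995 = (5 + 14) a, so a = 76.690 / 19 = 4.0363 m/s².

4.04 m/s²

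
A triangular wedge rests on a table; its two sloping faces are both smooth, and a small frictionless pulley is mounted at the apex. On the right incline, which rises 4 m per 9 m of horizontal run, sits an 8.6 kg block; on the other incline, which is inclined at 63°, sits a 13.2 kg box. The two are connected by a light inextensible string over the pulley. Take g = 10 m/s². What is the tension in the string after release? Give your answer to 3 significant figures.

Resolve each weight along its own incline: the 8.6 kg mass has component 8.6 × 10 × sin 23.96° = 34.928 N down its slope, and the 13.2 kg mass has 13.2 × 10 × sin 63° = 117.613 N down its slope.
The 13.2 kg side's 117.613 N exceeds the other side's 34.928 N, so that mass slides down and the 8.6 kg mass slides up. Taking that direction as positive, Newton's second law for the whole system gives 117.613 − 34.928 = (8.6 + 13.2) a, so a = 82.685 / 21.8 = 3.7929 m/s².
For the 8.6 kg mass (up-slope positive): T − 34.928 = 8.6 × 3.7929, so T = 67.547 N.

67.5 N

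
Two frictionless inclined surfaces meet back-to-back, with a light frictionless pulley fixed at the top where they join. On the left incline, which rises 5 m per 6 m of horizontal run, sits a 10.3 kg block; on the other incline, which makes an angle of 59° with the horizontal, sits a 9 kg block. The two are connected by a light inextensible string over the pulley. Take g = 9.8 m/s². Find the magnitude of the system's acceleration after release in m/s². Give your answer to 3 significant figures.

Resolve each weight along its own incline: the 10.3 kg mass has component 10.3 × 9.8 × sin 39.81° = 64.620 N down its slope, and the 9 kg mass has 9 × 9.8 × sin 59° = 75.602 N down its slope.
The 9 kg side's 75.602 N exceeds the other side's 64.620 N, so that mass slides down and the 10.3 kg mass slides up. Taking that direction as positive, Newton's second law for the whole system gives 75.602 − 64.620 = (10.3 + 9) a, so a = 10.982 / 19.3 = 0.5690 m/s².

0.569 m/s²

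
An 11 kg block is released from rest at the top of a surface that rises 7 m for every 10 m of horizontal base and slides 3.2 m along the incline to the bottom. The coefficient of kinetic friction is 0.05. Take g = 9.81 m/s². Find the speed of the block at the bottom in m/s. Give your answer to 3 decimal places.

The weight component along the incline is mg sin 34.99° = 61.882 N and the normal force is N = mg cos 34.99° = 88.403 N.
Friction up the slope is f = μN = 0.05 × 88.403 = 4.420 N, so the net downslope force is 61.882 − 4.420 = 57.462 N and a = 57.462 / 11 = 5.2238 m/s².
Starting from rest over a distance of 3.2 m, v² = 2aL = 2 × 5.2238 × 3.2 = 33.4323, so v = 5.7821 m/s.

5.782 m/s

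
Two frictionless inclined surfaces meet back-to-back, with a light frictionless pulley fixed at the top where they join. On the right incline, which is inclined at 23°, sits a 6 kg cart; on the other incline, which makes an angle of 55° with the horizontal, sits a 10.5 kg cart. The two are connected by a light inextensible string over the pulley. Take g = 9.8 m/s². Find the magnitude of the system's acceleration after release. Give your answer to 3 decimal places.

3.716 m/s²

Resolve each weight along its own incline: the 6 kg mass has component 6 × 9.8 × sin 23° = 22.975 N down its slope, and the 10.5 kg mass has 10.5 × 9.8 × sin 55° = 84.291 N down its slope.
The 10.5 kg side's 84.291 N exceeds the other side's 22.975 N, so that mass slides down and the 6 kg mass slides up. Taking that direction as positive, Newton's second law for the whole system gives 84.291 − 22.975 = (6 + 10.5) a, so a = 61.316 / 16.5 = 3.7161 m/s².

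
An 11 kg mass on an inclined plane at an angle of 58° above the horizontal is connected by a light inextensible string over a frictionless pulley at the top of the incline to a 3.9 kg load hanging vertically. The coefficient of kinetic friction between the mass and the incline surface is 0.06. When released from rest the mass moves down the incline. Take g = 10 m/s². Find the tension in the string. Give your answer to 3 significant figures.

For the mass on the incline: the weight component along the slope is m₁g sin 58° = 11 × 10 × 0.8480 = 93.280 N and the normal force is N = m₁g cos 58° = 58.291 N.
Kinetic friction opposes the mass's motion down the incline: f = μN = 0.06 × 58.291 = 3.497 N acting up the slope.
Newton's second law for the mass (down-slope positive): 93.280 − 3.497 − T = 11 a. For the hanging load (upward positive): T − 3.9 × 10 = 3.9 a.
Adding the two equations eliminates T: 50.783 = 14.9 a, so a = 3.4083 m/s².
Then from the hanging load's equation, T = 3.9 × (10 + 3.4083) = 52.292 N.

52.3 N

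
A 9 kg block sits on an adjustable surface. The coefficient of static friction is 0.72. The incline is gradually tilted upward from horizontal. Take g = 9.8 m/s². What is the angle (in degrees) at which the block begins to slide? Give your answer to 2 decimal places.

At the threshold of sliding, static friction is at its maximum μ_s N and exactly balances the weight component along the incline: mg sin θ = μ_s mg cos θ.
Hence tan θ = μ_s = 0.72, so θ = arctan(0.72) = 35.7539°.

35.75°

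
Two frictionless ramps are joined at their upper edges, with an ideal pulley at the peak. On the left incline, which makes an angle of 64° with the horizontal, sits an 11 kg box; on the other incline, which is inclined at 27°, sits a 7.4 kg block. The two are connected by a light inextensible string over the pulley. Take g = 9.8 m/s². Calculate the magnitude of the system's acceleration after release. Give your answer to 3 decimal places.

Resolve each weight along its own incline: the 11 kg mass has component 11 × 9.8 × sin 64° = 96.890 N down its slope, and the 7.4 kg mass has 7.4 × 9.8 × sin 27° = 32.923 N down its slope.
The 11 kg side's 96.890 N exceeds the other side's 32.923 N, so that mass slides down and the 7.4 kg mass slides up. Taking that direction as positive, Newton's second law for the whole system gives 96.890 − 32.923 = (11 + 7.4) a, so a = 63.967 / 18.4 = 3.4765 m/s².

3.476 m/s²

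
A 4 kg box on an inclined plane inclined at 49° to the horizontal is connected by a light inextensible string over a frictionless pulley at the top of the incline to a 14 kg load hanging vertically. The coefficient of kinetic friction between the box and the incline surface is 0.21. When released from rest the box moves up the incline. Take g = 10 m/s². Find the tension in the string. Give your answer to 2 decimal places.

58.88 N

For the box on the incline: the weight component along the slope is m₁g sin 49° = 4 × 10 × 0.7547 = 30.188 N and the normal force is N = m₁g cos 49° = 26.242 N.
Kinetic friction opposes the box's motion up the incline: f = μN = 0.21 × 26.242 = 5.511 N acting down the slope.
Newton's second law for the box (up-slope positive): T − 30.188 − 5.511 = 4 a. For the hanging load (downward positive): 14 × 10 − T = 14 a.
Adding the two equations eliminates T: 104.301 = 18 a, so a = 5.7945 m/s².
Then from the hanging load's equation, T = 14 × (10 − 5.7945) = 58.877 N.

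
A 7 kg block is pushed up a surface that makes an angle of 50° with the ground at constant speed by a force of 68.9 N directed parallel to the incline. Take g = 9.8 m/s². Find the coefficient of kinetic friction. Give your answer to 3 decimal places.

0.371

At constant speed ΣF = 0 along the incline. The applied 68.9 N acts up the slope; the weight component mg sin 50° = 52.551 N and kinetic friction μN both act down the slope.
So 68.9 = 52.551 + μ × 44.095, giving μ = (68.9 − 52.551) / 44.095 = 0.3708.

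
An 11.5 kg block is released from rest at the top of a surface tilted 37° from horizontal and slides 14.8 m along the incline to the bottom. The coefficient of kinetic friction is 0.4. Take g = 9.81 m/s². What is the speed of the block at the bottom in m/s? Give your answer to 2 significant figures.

9.1 m/s

The weight component along the incline is mg sin 37° = 67.894 N and the normal force is N = mg cos 37° = 90.098 N.
Friction up the slope is f = μN = 0.4 × 90.098 = 36.039 N, so the net downslope force is 67.894 − 36.039 = 31.855 N and a = 31.855 / 11.5 = 2.7700 m/s².
Starting from rest over a distance of 14.8 m, v² = 2aL = 2 × 2.7700 × 14.8 = 81.9920, so v = 9.0549 m/s.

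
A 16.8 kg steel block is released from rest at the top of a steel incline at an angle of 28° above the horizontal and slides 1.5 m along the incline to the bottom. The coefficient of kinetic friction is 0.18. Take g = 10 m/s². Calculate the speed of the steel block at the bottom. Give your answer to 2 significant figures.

The weight component along the incline is mg sin 28° = 78.871 N and the normal force is N = mg cos 28° = 148.335 N.
Friction up the slope is f = μN = 0.18 × 148.335 = 26.700 N, so the net downslope force is 78.871 − 26.700 = 52.171 N and a = 52.171 / 16.8 = 3.1054 m/s².
Starting from rest over a distance of 1.5 m, v² = 2aL = 2 × 3.1054 × 1.5 = 9.3162, so v = 3.0522 m/s.

3.1 m/s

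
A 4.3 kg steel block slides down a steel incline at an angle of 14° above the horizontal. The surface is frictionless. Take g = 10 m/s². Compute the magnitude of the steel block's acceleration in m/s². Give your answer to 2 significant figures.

2.4 m/s²

Resolving the weight along the incline: the component pulling the steel block down the slope is mg sin 14° = 4.3 × 10 × 0.2419 = 10.402 N, and the normal force is N = mg cos 14° = 4.3 × 10 × 0.9703 = 41.723 N.
With no friction the net force along the incline is 10.402 N, so a = g sin 14° = 10.402 / 4.3 = 2.4191 m/s².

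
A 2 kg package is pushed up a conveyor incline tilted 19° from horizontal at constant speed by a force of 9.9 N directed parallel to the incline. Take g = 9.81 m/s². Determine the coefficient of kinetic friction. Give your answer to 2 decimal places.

0.19

At constant speed ΣF = 0 along the incline. The applied 9.9 N acts up the slope; the weight component mg sin 19° = 6.388 N and kinetic friction μN both act down the slope.
So 9.9 = 6.388 + μ × 18.551, giving μ = (9.9 − 6.388) / 18.551 = 0.1893.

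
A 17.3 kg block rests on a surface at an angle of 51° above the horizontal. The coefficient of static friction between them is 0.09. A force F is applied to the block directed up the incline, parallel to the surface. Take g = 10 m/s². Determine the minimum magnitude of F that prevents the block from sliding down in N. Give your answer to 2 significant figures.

120 N

The normal force is N = mg cos 51° = 108.872 N. With F at its minimum the block is on the verge of sliding down, so static friction is at its maximum μ_s N = 0.09 × 108.872 = 9.798 N and acts up the slope.
Equilibrium along the incline: F + μ_s N = mg sin 51°, so F = 134.446 − 9.798 = 124.648 N.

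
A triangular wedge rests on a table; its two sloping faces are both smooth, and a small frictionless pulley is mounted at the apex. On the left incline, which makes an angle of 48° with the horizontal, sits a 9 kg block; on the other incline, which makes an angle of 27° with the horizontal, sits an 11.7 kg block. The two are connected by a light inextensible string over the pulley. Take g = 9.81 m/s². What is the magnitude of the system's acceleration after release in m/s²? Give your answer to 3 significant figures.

Resolve each weight along its own incline: the 9 kg mass has component 9 × 9.81 × sin 48° = 65.612 N down its slope, and the 11.7 kg mass has 11.7 × 9.81 × sin 27° = 52.108 N down its slope.
The 9 kg side's 65.612 N exceeds the other side's 52.108 N, so that mass slides down and the 11.7 kg mass slides up. Taking that direction as positive, Newton's second law for the whole system gives 65.612 − 52.108 = (9 + 11.7) a, so a = 13.504 / 20.7 = 0.6524 m/s².

0.652 m/s²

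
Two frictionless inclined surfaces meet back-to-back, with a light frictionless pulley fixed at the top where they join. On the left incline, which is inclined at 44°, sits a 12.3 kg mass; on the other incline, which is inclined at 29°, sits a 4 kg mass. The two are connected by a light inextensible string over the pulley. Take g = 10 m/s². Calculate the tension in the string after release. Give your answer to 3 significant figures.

35.6 N

Resolve each weight along its own incline: the 12.3 kg mass has component 12.3 × 10 × sin 44° = 85.443 N down its slope, and the 4 kg mass has 4 × 10 × sin 29° = 19.392 N down its slope.
The 12.3 kg side's 85.443 N exceeds the other side's 19.392 N, so that mass slides down and the 4 kg mass slides up. Taking that direction as positive, Newton's second law for the whole system gives 85.443 − 19.392 = (12.3 + 4) a, so a = 66.051 / 16.3 = 4.0522 m/s².
For the 4 kg mass (up-slope positive): T − 19.392 = 4 × 4.0522, so T = 35.601 N.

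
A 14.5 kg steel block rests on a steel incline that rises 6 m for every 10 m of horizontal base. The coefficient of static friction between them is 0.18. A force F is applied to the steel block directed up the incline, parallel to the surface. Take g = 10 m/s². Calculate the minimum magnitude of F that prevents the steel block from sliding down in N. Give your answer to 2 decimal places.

52.22 N

The normal force is N = mg cos 30.96° = 124.336 N. With F at its minimum the steel block is on the verge of sliding down, so static friction is at its maximum μ_s N = 0.18 × 124.336 = 22.380 N and acts up the slope.
Equilibrium along the incline: F + μ_s N = mg sin 30.96°, so F = 74.602 − 22.380 = 52.222 N.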